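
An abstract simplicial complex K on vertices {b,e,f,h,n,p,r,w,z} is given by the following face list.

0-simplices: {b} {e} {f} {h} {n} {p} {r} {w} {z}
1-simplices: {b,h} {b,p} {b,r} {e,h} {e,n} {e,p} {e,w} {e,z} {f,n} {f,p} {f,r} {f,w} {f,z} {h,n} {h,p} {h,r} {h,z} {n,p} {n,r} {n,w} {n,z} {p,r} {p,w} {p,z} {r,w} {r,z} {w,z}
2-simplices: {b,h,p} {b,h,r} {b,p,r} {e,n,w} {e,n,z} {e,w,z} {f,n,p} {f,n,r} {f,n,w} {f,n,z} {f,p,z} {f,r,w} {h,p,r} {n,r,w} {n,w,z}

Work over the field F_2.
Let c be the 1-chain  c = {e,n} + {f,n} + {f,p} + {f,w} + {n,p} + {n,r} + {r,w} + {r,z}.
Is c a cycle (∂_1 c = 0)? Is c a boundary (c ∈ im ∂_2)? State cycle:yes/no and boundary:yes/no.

n_0=9 n_1=27 n_2=15  [Z2]
∂1: piv[bh,bp,br,eh,en,ew,ez,fn] rk=8  ker:ep,fp,fr,fw,fz,hn,hp,hr,hz,np,nr,nw,nz,pr,pw,pz,rw,rz,wz
∂2: piv[bhp,bhr,bpr,enw,enz,ewz,fnp,fnr,fnw,fnz,fpz,frw] rk=12  ker:hpr,nrw,nwz
∂1c = {e} + {f} + {r} + {z}

cycle:no boundary:no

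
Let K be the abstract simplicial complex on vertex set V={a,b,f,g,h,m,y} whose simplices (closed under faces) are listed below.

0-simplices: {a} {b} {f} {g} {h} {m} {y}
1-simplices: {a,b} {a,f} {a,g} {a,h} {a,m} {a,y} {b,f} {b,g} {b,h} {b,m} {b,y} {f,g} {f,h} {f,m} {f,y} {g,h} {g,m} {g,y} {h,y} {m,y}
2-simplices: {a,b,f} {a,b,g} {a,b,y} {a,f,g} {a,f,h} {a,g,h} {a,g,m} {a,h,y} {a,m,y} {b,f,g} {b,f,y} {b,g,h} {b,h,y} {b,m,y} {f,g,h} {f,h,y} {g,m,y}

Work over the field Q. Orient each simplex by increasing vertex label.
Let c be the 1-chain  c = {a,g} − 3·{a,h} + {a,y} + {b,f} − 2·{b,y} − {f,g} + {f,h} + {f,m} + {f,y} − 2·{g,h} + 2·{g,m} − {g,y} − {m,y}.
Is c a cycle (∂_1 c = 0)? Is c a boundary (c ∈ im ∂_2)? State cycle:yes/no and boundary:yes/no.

cycle:no boundary:no

n_0=7 n_1=20 n_2=17  [Q]
∂1: piv[ab,af,ag,ah,am,ay] rk=6  ker:bf,bg,bh,bm,by,fg,fh,fm,fy,gh,gm,gy,hy,my
∂2: piv[abf,abg,aby,afg,afh,agh,agm,ahy,amy,bfy,bgh,bmy,gmy] rk=13  ker:bfg,bhy,fgh,fhy
∂1c = {a} + {b} − {f} + {g} − 4·{h} + 4·{m} − 2·{y}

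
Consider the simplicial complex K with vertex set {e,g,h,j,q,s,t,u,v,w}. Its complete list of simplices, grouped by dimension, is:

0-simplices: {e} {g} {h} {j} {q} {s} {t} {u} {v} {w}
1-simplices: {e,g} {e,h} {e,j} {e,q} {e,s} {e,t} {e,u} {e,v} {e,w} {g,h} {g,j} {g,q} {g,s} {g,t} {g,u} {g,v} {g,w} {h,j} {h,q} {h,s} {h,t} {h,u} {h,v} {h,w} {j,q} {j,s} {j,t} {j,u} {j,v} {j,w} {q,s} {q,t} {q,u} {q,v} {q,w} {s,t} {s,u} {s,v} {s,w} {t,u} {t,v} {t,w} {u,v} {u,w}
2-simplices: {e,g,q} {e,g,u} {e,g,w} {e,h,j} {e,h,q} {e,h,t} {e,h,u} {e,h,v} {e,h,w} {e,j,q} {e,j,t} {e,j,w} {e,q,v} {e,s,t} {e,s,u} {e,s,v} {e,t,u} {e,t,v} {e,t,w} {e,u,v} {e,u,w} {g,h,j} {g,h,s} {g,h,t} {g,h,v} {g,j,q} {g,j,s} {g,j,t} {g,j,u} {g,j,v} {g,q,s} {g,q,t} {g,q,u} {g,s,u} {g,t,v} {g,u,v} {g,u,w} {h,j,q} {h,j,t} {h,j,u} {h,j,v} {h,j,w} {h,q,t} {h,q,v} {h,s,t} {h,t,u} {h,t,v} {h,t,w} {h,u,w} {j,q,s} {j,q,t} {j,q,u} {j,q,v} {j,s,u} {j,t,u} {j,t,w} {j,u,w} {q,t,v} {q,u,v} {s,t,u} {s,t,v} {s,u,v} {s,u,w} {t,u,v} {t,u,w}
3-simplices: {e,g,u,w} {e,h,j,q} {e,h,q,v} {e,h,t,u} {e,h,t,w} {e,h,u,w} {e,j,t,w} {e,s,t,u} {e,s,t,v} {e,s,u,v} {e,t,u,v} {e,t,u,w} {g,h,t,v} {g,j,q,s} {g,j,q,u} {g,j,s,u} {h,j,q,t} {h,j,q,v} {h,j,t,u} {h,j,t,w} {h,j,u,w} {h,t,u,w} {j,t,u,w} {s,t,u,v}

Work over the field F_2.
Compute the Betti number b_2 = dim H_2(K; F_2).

n_0=10 n_1=44 n_2=65 n_3=24  [Z2]
∂1: piv[eg,eh,ej,eq,es,et,eu,ev,ew] rk=9  ker:gh,gj,gq,gs,gt,gu,gv,gw,hj,hq,hs,ht,hu,hv,hw,jq,js,jt,ju,jv,jw,qs,qt,qu,qv,qw,st,su,sv,sw,tu,tv,tw,uv,uw
∂2: piv[egq,egu,egw,ehj,ehq,eht,ehu,ehv,ehw,ejq,ejt,ejw,eqv,est,esu,esv,etu,etv,etw,euv,euw,ghj,ghs,ght,ghv,gjq,gjs,gju,gjv,gqs,gqt,gqu,gsu,suw] rk=34  ker:gjt,gtv,guv,guw,hjq,hjt,hju,hjv,hjw,hqt,hqv,hst,htu,htv,htw,huw,jqs,jqt,jqu,jqv,jsu,jtu,jtw,juw,qtv,quv,stu,stv,suv,tuv,tuw
∂3: piv[eguw,ehjq,ehqv,ehtu,ehtw,ehuw,ejtw,estu,estv,esuv,etuv,etuw,ghtv,gjqs,gjqu,gjsu,hjqt,hjqv,hjtu,hjtw,hjuw] rk=21  ker:htuw,jtuw,stuv
b_2=(65−34)−21=10

b_2=10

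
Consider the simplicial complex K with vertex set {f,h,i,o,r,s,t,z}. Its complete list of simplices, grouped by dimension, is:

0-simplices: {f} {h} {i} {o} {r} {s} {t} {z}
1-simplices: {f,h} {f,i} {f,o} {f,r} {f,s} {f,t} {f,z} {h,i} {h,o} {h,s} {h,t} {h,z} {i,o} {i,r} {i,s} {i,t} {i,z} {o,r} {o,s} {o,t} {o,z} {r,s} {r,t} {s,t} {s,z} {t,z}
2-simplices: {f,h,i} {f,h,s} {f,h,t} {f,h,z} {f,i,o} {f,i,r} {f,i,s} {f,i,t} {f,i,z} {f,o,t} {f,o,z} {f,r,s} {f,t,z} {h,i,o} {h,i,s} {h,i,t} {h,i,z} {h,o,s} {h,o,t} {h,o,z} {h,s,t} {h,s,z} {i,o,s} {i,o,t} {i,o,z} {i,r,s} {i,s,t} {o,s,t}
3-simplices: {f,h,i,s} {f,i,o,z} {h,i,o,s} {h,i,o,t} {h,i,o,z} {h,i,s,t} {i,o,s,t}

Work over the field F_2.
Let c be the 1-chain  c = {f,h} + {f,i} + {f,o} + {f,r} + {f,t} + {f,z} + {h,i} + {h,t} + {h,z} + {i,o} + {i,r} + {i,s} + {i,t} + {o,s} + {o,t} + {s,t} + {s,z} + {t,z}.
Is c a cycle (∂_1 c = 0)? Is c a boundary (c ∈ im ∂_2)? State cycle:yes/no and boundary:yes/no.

n_0=8 n_1=26 n_2=28 n_3=7  [Z2]
∂1: piv[fh,fi,fo,fr,fs,ft,fz] rk=7  ker:hi,ho,hs,ht,hz,io,ir,is,it,iz,or,os,ot,oz,rs,rt,st,sz,tz
∂2: piv[fhi,fhs,fht,fhz,fio,fir,fis,fit,fiz,fot,foz,frs,ftz,hio,hos,hst,hsz] rk=17  ker:his,hit,hiz,hot,hoz,ios,iot,ioz,irs,ist,ost
∂3: piv[fhis,fioz,hios,hiot,hioz,hist,iost] rk=7
∂1c = 0
c vs im∂2: reduces to 0 ⇒ boundary

cycle:yes boundary:yes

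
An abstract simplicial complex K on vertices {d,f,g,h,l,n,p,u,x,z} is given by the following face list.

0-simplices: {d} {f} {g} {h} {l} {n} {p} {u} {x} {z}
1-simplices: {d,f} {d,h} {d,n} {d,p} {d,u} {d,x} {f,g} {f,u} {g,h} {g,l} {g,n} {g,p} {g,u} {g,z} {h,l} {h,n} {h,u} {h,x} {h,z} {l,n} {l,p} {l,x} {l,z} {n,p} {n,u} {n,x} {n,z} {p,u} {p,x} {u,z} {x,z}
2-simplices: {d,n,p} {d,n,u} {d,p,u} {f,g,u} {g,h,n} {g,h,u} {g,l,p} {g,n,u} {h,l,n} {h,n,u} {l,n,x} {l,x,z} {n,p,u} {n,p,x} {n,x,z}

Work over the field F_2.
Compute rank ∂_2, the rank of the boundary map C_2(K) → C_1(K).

n_0=10 n_1=31 n_2=15  [Z2]
∂1: piv[df,dh,dn,dp,du,dx,fg,gl,gz] rk=9  ker:fu,gh,gn,gp,gu,hl,hn,hu,hx,hz,ln,lp,lx,lz,np,nu,nx,nz,pu,px,uz,xz
∂2: piv[dnp,dnu,dpu,fgu,ghn,ghu,glp,gnu,hln,lnx,lxz,npx,nxz] rk=13  ker:hnu,npu
rk∂_2=13

rank∂_2=13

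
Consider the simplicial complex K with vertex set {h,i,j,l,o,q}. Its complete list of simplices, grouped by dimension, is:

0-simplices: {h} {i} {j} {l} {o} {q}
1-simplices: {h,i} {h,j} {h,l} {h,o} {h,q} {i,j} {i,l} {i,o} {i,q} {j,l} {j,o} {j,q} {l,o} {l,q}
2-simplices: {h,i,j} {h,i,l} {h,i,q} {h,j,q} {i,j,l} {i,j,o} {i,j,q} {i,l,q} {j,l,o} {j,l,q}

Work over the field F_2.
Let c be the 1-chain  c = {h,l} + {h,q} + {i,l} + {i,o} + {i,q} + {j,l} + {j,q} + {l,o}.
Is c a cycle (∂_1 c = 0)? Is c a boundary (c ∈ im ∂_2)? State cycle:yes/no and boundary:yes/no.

n_0=6 n_1=14 n_2=10  [Z2]
∂1: piv[hi,hj,hl,ho,hq] rk=5  ker:ij,il,io,iq,jl,jo,jq,lo,lq
∂2: piv[hij,hil,hiq,hjq,ijl,ijo,ilq,jlo] rk=8  ker:ijq,jlq
∂1c = {i} + {q}

cycle:no boundary:no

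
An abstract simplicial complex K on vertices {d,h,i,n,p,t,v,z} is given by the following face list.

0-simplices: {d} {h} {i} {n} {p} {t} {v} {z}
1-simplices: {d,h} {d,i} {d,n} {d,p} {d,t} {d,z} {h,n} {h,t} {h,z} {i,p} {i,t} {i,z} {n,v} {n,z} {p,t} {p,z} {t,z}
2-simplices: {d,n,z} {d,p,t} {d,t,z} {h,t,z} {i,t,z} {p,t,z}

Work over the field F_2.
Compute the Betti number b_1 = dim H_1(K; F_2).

n_0=8 n_1=17 n_2=6  [Z2]
∂1: piv[dh,di,dn,dp,dt,dz,nv] rk=7  ker:hn,ht,hz,ip,it,iz,nz,pt,pz,tz
∂2: piv[dnz,dpt,dtz,htz,itz,ptz] rk=6
b_1=(17−7)−6=4

b_1=4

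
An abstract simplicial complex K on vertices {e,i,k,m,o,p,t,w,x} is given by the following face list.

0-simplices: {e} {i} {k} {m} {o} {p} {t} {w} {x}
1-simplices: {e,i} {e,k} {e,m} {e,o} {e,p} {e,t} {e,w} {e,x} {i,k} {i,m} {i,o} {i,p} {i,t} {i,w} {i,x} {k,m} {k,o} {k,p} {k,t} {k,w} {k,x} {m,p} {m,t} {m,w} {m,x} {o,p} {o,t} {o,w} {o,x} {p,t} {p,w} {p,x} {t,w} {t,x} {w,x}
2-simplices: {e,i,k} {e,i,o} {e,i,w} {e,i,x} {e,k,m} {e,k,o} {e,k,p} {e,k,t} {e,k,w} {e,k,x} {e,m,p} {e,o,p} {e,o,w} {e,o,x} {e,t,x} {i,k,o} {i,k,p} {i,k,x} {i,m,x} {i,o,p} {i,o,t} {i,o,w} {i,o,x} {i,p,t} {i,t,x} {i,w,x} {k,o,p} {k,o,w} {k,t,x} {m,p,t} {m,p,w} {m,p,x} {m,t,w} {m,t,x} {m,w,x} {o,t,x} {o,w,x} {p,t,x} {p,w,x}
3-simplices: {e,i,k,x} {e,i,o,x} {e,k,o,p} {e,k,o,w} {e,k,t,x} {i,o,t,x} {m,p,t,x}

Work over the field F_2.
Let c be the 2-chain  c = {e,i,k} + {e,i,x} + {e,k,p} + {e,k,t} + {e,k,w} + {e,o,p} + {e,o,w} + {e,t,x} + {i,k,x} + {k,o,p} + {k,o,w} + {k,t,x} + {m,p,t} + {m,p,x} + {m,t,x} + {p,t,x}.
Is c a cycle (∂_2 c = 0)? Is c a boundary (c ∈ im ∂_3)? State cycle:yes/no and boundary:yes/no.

cycle:yes boundary:yes

n_0=9 n_1=35 n_2=39 n_3=7  [Z2]
∂1: piv[ei,ek,em,eo,ep,et,ew,ex] rk=8  ker:ik,im,io,ip,it,iw,ix,km,ko,kp,kt,kw,kx,mp,mt,mw,mx,op,ot,ow,ox,pt,pw,px,tw,tx,wx
∂2: piv[eik,eio,eiw,eix,ekm,eko,ekp,ekt,ekw,ekx,emp,eop,eow,eox,etx,ikp,imx,iot,ipt,itx,iwx,mpt,mpw,mpx,mtw,mtx,mwx] rk=27  ker:iko,ikx,iop,iow,iox,kop,kow,ktx,otx,owx,ptx,pwx
∂3: piv[eikx,eiox,ekop,ekow,ektx,iotx,mptx] rk=7
∂2c = 0
c vs im∂3: reduces to 0 ⇒ boundary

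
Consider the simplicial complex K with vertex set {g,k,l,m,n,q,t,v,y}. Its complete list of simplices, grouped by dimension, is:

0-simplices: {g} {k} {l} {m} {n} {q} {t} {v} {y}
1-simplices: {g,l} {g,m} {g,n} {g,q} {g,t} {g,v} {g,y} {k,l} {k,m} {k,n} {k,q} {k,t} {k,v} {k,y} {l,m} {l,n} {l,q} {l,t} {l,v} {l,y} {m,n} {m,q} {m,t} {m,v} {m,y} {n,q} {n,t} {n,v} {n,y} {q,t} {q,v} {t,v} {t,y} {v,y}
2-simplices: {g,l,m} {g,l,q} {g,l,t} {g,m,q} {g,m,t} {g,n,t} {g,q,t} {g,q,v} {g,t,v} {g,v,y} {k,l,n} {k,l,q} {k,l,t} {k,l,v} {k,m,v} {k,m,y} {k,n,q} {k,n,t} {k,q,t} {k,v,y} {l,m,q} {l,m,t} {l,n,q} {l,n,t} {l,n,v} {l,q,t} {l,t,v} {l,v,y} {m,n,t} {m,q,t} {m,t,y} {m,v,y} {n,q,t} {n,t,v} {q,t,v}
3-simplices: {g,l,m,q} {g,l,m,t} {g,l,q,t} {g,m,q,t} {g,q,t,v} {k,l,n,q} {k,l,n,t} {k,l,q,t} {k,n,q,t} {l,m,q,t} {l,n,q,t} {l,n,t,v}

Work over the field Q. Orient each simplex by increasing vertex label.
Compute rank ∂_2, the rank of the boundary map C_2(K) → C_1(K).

rank∂_2=24

n_0=9 n_1=34 n_2=35 n_3=12  [Q]
∂1: piv[gl,gm,gn,gq,gt,gv,gy,kl] rk=8  ker:km,kn,kq,kt,kv,ky,lm,ln,lq,lt,lv,ly,mn,mq,mt,mv,my,nq,nt,nv,ny,qt,qv,tv,ty,vy
∂2: piv[glm,glq,glt,gmq,gmt,gnt,gqt,gqv,gtv,gvy,kln,klq,klt,klv,kmv,kmy,knq,knt,kvy,lnv,ltv,lvy,mnt,mty] rk=24  ker:kqt,lmq,lmt,lnq,lnt,lqt,mqt,mvy,nqt,ntv,qtv
∂3: piv[glmq,glmt,glqt,gmqt,gqtv,klnq,klnt,klqt,knqt,lntv] rk=10  ker:lmqt,lnqt
rk∂_2=24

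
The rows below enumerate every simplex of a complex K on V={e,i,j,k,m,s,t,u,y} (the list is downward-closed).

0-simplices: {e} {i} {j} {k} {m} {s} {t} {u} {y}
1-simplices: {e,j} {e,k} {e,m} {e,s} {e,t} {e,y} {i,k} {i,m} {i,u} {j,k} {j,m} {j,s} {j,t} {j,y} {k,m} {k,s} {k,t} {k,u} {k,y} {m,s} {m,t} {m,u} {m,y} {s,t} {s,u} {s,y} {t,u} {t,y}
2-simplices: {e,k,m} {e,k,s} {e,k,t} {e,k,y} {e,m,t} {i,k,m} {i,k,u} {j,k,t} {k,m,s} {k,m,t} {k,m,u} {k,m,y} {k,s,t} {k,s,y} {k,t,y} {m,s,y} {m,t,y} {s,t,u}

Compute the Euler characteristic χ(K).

n_0=9 n_1=28 n_2=18
χ=+9−28+18=-1

χ(K)=-1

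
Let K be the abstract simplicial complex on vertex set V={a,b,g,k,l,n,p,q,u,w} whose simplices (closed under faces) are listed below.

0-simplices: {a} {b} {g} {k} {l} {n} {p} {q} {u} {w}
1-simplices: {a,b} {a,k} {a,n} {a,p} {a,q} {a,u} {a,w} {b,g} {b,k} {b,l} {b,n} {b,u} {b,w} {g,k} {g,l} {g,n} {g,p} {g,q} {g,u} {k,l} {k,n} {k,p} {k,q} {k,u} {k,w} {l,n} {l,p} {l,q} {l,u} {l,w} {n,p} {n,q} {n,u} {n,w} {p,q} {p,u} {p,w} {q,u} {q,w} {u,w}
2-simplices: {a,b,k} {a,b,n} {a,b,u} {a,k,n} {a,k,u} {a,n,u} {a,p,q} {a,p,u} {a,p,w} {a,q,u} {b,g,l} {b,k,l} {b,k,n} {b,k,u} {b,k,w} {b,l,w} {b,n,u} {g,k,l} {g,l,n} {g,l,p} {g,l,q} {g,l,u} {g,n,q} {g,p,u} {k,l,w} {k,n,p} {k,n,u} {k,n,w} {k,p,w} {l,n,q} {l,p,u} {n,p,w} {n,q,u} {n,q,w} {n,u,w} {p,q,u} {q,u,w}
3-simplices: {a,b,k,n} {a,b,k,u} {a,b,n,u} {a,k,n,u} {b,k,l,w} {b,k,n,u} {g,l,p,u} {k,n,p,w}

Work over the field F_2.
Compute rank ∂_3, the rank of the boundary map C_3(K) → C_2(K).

n_0=10 n_1=40 n_2=37 n_3=8  [Z2]
∂1: piv[ab,ak,an,ap,aq,au,aw,bg,bl] rk=9  ker:bk,bn,bu,bw,gk,gl,gn,gp,gq,gu,kl,kn,kp,kq,ku,kw,ln,lp,lq,lu,lw,np,nq,nu,nw,pq,pu,pw,qu,qw,uw
∂2: piv[abk,abn,abu,akn,aku,anu,apq,apu,apw,aqu,bgl,bkl,bkw,blw,gkl,gln,glp,glq,glu,gnq,gpu,knp,knw,kpw,nqu,nqw,nuw] rk=27  ker:bkn,bku,bnu,klw,knu,lnq,lpu,npw,pqu,quw
∂3: piv[abkn,abku,abnu,aknu,bklw,glpu,knpw] rk=7  ker:bknu
rk∂_3=7

rank∂_3=7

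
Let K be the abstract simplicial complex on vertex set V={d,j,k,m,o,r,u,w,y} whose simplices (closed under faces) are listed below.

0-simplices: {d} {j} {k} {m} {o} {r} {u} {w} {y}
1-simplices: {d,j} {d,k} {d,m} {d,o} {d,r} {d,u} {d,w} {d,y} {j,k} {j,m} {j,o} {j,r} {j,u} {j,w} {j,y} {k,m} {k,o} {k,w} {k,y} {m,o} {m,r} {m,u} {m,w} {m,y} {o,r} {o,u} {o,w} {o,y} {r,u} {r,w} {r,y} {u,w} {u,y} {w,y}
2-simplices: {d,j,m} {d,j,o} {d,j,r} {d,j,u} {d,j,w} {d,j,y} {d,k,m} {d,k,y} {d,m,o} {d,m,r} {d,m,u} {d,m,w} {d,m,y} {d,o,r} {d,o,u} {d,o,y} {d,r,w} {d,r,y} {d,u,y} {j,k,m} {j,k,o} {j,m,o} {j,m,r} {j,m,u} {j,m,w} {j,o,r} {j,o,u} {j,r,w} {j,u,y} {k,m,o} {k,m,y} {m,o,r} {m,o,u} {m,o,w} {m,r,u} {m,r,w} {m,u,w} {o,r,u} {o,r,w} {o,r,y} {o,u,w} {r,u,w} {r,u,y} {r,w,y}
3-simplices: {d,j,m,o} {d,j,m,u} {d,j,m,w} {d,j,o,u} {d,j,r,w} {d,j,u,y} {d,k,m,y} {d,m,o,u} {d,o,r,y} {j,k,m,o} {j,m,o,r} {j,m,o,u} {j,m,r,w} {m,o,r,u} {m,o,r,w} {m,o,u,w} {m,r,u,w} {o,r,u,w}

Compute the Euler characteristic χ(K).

n_0=9 n_1=34 n_2=44 n_3=18
χ=+9−34+44−18=1

χ(K)=1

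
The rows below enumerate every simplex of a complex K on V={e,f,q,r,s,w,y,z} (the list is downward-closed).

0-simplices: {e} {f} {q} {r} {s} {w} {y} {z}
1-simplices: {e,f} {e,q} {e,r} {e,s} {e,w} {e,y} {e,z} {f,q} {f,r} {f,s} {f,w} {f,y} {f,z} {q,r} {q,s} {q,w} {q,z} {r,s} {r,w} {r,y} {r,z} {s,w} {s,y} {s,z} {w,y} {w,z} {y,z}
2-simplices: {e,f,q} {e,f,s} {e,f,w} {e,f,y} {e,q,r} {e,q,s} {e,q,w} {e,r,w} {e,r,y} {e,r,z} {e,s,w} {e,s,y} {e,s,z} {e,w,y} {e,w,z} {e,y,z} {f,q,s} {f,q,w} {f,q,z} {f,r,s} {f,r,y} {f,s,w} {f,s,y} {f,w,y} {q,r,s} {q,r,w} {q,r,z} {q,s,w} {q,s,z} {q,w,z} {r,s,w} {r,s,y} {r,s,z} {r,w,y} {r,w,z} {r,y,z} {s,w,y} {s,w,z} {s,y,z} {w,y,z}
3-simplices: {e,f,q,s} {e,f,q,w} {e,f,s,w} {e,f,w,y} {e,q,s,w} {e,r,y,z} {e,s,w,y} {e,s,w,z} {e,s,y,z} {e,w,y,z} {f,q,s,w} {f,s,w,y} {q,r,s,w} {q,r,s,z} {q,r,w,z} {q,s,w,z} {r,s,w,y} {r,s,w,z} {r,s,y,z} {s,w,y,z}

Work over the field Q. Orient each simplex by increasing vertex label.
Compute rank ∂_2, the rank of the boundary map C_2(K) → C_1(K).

n_0=8 n_1=27 n_2=40 n_3=20  [Q]
∂1: piv[ef,eq,er,es,ew,ey,ez] rk=7  ker:fq,fr,fs,fw,fy,fz,qr,qs,qw,qz,rs,rw,ry,rz,sw,sy,sz,wy,wz,yz
∂2: piv[efq,efs,efw,efy,eqr,eqs,eqw,erw,ery,erz,esw,esy,esz,ewy,ewz,eyz,fqz,frs,fry,qrz] rk=20  ker:fqs,fqw,fsw,fsy,fwy,qrs,qrw,qsw,qsz,qwz,rsw,rsy,rsz,rwy,rwz,ryz,swy,swz,syz,wyz
∂3: piv[efqs,efqw,efsw,efwy,eqsw,eryz,eswy,eswz,esyz,ewyz,fswy,qrsw,qrsz,qrwz,qswz,rswy,rsyz] rk=17  ker:fqsw,rswz,swyz
rk∂_2=20

rank∂_2=20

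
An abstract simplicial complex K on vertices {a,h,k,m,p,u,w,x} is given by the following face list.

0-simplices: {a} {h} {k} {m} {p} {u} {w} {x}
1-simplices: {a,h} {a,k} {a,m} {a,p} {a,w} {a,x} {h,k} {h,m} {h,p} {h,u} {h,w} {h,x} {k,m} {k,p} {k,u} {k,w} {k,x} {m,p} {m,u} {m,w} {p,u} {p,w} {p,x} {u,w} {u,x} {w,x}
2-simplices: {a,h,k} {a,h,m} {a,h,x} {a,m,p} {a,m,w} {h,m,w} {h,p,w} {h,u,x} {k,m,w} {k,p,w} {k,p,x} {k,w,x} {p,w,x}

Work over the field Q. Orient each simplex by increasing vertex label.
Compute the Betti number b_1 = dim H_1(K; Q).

b_1=7

n_0=8 n_1=26 n_2=13  [Q]
∂1: piv[ah,ak,am,ap,aw,ax,hu] rk=7  ker:hk,hm,hp,hw,hx,km,kp,ku,kw,kx,mp,mu,mw,pu,pw,px,uw,ux,wx
∂2: piv[ahk,ahm,ahx,amp,amw,hmw,hpw,hux,kmw,kpw,kpx,kwx] rk=12  ker:pwx
b_1=(26−7)−12=7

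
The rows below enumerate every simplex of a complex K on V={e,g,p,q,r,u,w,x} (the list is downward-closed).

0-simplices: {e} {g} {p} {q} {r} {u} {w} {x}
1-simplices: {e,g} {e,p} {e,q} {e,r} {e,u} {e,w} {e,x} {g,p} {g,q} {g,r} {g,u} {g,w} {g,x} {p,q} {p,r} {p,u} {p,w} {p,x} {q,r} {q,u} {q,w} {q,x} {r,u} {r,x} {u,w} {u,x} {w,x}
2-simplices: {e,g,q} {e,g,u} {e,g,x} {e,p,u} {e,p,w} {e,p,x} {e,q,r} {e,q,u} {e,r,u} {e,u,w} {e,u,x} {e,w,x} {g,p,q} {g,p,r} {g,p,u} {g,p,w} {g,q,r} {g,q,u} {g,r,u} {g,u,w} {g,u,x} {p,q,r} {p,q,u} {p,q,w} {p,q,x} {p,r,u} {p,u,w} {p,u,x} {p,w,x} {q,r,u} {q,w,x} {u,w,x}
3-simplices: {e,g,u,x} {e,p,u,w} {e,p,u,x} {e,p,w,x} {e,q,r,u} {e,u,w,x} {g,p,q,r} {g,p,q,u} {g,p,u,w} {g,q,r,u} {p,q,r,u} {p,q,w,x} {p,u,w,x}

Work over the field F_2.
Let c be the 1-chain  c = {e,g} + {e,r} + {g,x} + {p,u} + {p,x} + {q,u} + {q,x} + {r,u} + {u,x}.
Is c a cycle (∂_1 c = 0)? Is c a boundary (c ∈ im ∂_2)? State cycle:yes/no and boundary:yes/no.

n_0=8 n_1=27 n_2=32 n_3=13  [Z2]
∂1: piv[eg,ep,eq,er,eu,ew,ex] rk=7  ker:gp,gq,gr,gu,gw,gx,pq,pr,pu,pw,px,qr,qu,qw,qx,ru,rx,uw,ux,wx
∂2: piv[egq,egu,egx,epu,epw,epx,eqr,equ,eru,euw,eux,ewx,gpq,gpr,gpu,gpw,gqr,pqw,pqx] rk=19  ker:gqu,gru,guw,gux,pqr,pqu,pru,puw,pux,pwx,qru,qwx,uwx
∂3: piv[egux,epuw,epux,epwx,eqru,euwx,gpqr,gpqu,gpuw,gqru,pqru,pqwx] rk=12  ker:puwx
∂1c = 0
c vs im∂2: reduces to 0 ⇒ boundary

cycle:yes boundary:yes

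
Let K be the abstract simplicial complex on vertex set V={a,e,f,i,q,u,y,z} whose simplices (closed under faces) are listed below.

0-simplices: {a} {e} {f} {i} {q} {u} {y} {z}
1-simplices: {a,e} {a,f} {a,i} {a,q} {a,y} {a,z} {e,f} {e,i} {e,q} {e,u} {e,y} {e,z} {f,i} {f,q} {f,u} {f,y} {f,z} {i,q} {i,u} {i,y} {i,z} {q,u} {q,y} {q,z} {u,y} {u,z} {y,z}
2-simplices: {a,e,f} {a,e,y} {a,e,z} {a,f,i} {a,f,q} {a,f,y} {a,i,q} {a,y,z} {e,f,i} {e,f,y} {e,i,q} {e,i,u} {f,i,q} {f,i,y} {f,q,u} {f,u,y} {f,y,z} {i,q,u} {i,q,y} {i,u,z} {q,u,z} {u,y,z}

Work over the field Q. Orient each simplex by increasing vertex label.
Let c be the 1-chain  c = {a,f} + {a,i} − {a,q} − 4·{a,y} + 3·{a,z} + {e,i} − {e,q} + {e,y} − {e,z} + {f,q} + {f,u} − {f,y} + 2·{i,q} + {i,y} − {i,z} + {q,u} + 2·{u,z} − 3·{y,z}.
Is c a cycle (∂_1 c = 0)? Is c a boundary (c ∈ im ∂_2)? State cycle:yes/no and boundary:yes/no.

n_0=8 n_1=27 n_2=22  [Q]
∂1: piv[ae,af,ai,aq,ay,az,eu] rk=7  ker:ef,ei,eq,ey,ez,fi,fq,fu,fy,fz,iq,iu,iy,iz,qu,qy,qz,uy,uz,yz
∂2: piv[aef,aey,aez,afi,afq,afy,aiq,ayz,efi,eiq,eiu,fiy,fqu,fuy,fyz,iqu,iqy,iuz,quz,uyz] rk=20  ker:efy,fiq
∂1c = 0
c vs im∂2: reduces to 0 ⇒ boundary

cycle:yes boundary:yes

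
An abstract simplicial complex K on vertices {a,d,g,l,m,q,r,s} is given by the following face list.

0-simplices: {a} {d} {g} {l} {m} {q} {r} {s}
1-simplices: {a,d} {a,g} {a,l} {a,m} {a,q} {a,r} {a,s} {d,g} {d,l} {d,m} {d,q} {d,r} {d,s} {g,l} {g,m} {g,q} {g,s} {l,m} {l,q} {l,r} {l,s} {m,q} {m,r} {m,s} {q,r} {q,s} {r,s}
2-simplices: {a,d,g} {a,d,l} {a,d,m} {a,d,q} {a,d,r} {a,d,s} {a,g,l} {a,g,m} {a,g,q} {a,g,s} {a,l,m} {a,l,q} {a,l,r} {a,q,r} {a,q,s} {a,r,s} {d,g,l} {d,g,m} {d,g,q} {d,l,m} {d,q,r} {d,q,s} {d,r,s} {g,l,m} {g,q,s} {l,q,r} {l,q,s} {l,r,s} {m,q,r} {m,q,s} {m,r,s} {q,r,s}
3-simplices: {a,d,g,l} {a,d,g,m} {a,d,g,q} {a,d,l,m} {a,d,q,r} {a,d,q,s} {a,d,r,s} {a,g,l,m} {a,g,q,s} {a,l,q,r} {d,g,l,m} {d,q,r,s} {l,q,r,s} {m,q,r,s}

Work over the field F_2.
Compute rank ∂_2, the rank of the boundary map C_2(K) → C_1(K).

n_0=8 n_1=27 n_2=32 n_3=14  [Z2]
∂1: piv[ad,ag,al,am,aq,ar,as] rk=7  ker:dg,dl,dm,dq,dr,ds,gl,gm,gq,gs,lm,lq,lr,ls,mq,mr,ms,qr,qs,rs
∂2: piv[adg,adl,adm,adq,adr,ads,agl,agm,agq,ags,alm,alq,alr,aqr,aqs,ars,lqs,mqr,mqs] rk=19  ker:dgl,dgm,dgq,dlm,dqr,dqs,drs,glm,gqs,lqr,lrs,mrs,qrs
∂3: piv[adgl,adgm,adgq,adlm,adqr,adqs,adrs,aglm,agqs,alqr,dqrs,lqrs,mqrs] rk=13  ker:dglm
rk∂_2=19

rank∂_2=19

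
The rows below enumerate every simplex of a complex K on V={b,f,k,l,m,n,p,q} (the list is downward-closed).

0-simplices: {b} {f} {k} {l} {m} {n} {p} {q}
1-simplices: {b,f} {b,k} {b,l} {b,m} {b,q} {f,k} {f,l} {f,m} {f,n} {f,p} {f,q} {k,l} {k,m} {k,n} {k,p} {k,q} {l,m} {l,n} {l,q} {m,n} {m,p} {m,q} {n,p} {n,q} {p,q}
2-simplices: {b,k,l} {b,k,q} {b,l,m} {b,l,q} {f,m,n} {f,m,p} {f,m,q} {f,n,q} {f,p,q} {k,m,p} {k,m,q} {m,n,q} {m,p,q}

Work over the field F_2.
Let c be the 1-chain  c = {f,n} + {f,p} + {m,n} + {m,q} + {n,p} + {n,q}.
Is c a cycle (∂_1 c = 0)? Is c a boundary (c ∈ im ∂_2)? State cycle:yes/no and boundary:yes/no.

n_0=8 n_1=25 n_2=13  [Z2]
∂1: piv[bf,bk,bl,bm,bq,fn,fp] rk=7  ker:fk,fl,fm,fq,kl,km,kn,kp,kq,lm,ln,lq,mn,mp,mq,np,nq,pq
∂2: piv[bkl,bkq,blm,blq,fmn,fmp,fmq,fnq,fpq,kmp,kmq] rk=11  ker:mnq,mpq
∂1c = 0
c vs im∂2: residual ≠ 0 ⇒ not boundary

cycle:yes boundary:no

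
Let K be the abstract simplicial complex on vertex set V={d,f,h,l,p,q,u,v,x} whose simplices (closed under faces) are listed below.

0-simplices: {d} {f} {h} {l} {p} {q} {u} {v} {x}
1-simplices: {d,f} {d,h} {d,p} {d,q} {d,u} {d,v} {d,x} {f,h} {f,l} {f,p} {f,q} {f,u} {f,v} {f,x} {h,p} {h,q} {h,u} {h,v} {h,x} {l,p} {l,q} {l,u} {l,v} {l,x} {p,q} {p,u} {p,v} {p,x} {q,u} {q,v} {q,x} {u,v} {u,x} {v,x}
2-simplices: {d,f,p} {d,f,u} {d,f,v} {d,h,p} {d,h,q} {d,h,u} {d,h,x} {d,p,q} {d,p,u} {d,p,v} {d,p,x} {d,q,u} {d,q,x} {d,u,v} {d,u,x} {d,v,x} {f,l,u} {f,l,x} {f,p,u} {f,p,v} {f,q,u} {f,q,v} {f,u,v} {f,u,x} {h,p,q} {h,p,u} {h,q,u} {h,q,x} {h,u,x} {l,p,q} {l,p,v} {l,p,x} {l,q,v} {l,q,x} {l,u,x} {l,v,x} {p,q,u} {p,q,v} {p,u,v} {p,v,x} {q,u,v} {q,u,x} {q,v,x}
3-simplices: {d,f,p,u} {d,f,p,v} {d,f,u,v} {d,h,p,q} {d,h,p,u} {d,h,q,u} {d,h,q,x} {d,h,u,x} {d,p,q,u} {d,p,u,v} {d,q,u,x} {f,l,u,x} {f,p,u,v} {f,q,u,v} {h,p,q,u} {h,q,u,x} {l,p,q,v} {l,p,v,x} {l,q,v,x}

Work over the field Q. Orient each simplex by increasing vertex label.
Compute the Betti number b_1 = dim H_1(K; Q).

n_0=9 n_1=34 n_2=43 n_3=19  [Q]
∂1: piv[df,dh,dp,dq,du,dv,dx,fl] rk=8  ker:fh,fp,fq,fu,fv,fx,hp,hq,hu,hv,hx,lp,lq,lu,lv,lx,pq,pu,pv,px,qu,qv,qx,uv,ux,vx
∂2: piv[dfp,dfu,dfv,dhp,dhq,dhu,dhx,dpq,dpu,dpv,dpx,dqu,dqx,duv,dux,dvx,flu,flx,fqu,fqv,fux,lpq,lpv,lpx] rk=24  ker:fpu,fpv,fuv,hpq,hpu,hqu,hqx,hux,lqv,lqx,lux,lvx,pqu,pqv,puv,pvx,quv,qux,qvx
∂3: piv[dfpu,dfpv,dfuv,dhpq,dhpu,dhqu,dhqx,dhux,dpqu,dpuv,dqux,flux,fquv,lpqv,lpvx,lqvx] rk=16  ker:fpuv,hpqu,hqux
b_1=(34−8)−24=2

b_1=2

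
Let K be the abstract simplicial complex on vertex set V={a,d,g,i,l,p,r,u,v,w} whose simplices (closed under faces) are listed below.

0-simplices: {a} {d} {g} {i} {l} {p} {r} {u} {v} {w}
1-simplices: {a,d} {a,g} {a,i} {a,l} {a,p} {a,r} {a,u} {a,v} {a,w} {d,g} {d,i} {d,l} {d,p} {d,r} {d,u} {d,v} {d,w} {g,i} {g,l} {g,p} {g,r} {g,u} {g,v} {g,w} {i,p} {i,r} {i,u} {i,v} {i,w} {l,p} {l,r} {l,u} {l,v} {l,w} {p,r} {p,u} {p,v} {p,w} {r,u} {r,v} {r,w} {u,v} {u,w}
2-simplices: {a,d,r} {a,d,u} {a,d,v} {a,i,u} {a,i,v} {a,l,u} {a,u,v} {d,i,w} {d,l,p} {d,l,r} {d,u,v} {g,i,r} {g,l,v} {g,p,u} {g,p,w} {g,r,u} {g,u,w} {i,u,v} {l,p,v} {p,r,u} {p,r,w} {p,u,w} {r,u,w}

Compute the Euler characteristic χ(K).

n_0=10 n_1=43 n_2=23
χ=+10−43+23=-10

χ(K)=-10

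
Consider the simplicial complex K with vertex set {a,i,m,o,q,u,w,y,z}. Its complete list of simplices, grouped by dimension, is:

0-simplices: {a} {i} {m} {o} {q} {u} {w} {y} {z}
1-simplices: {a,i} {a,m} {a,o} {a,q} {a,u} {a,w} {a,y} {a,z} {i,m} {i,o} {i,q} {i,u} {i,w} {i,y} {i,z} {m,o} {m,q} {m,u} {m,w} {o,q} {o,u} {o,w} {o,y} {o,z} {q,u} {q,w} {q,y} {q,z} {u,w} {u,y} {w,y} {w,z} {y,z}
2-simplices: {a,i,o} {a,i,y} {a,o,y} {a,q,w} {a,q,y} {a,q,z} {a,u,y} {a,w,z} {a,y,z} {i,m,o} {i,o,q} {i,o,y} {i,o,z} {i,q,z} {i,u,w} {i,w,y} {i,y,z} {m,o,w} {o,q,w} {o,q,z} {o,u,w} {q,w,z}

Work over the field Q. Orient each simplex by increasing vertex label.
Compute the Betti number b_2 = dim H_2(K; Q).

n_0=9 n_1=33 n_2=22  [Q]
∂1: piv[ai,am,ao,aq,au,aw,ay,az] rk=8  ker:im,io,iq,iu,iw,iy,iz,mo,mq,mu,mw,oq,ou,ow,oy,oz,qu,qw,qy,qz,uw,uy,wy,wz,yz
∂2: piv[aio,aiy,aoy,aqw,aqy,aqz,auy,awz,ayz,imo,ioq,ioz,iqz,iuw,iwy,iyz,mow,oqw,ouw] rk=19  ker:ioy,oqz,qwz
b_2=(22−19)−0=3

b_2=3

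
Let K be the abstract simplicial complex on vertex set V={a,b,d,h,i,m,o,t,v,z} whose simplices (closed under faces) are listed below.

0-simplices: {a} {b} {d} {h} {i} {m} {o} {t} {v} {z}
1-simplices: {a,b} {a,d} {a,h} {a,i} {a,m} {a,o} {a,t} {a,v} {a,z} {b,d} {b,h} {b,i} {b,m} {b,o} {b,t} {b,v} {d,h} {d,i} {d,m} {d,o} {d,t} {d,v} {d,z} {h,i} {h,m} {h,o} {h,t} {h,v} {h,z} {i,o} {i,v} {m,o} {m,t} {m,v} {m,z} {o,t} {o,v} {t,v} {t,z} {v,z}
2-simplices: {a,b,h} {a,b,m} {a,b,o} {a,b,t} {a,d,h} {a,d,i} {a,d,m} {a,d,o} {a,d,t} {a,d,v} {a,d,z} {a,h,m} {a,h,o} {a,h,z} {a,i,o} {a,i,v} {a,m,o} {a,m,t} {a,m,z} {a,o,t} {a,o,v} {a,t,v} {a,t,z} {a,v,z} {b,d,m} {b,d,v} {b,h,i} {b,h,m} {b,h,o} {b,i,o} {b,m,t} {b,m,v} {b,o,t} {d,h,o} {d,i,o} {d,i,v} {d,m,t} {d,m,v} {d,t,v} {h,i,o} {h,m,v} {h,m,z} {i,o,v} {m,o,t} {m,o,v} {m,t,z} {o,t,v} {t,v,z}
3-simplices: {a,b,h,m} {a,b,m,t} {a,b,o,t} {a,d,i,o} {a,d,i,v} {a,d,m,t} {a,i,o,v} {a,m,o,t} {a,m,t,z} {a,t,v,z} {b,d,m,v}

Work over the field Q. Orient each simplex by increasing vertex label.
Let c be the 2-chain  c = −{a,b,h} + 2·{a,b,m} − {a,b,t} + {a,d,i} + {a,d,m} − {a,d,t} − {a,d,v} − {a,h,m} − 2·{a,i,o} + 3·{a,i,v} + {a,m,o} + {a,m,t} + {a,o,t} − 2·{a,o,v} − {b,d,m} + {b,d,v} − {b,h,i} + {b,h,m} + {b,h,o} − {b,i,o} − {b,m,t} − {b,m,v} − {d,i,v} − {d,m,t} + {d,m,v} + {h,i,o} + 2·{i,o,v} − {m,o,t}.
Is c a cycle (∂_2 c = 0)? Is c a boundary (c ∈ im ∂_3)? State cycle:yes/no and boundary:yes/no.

cycle:yes boundary:no

n_0=10 n_1=40 n_2=48 n_3=11  [Q]
∂1: piv[ab,ad,ah,ai,am,ao,at,av,az] rk=9  ker:bd,bh,bi,bm,bo,bt,bv,dh,di,dm,do,dt,dv,dz,hi,hm,ho,ht,hv,hz,io,iv,mo,mt,mv,mz,ot,ov,tv,tz,vz
∂2: piv[abh,abm,abo,abt,adh,adi,adm,ado,adt,adv,adz,ahm,aho,ahz,aio,aiv,amo,amt,amz,aot,aov,atv,atz,avz,bdm,bdv,bhi,bio,bmv,hmv] rk=30  ker:bhm,bho,bmt,bot,dho,dio,div,dmt,dmv,dtv,hio,hmz,iov,mot,mov,mtz,otv,tvz
∂3: piv[abhm,abmt,abot,adio,adiv,admt,aiov,amot,amtz,atvz,bdmv] rk=11
∂2c = 0
c vs im∂3: residual ≠ 0 ⇒ not boundary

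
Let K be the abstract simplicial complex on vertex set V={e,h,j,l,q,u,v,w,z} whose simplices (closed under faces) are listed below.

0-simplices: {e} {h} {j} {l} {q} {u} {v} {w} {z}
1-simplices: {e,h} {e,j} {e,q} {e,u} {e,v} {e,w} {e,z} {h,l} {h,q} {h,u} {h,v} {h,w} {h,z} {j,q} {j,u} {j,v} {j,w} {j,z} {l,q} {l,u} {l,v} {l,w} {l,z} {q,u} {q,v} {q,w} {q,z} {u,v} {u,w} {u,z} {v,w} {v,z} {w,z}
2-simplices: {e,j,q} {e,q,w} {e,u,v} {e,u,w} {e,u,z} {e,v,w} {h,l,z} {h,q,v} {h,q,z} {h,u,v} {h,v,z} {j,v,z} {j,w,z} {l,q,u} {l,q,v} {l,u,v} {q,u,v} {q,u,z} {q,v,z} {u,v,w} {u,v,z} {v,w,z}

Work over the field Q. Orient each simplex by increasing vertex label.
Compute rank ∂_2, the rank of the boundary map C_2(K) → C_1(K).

rank∂_2=18

n_0=9 n_1=33 n_2=22  [Q]
∂1: piv[eh,ej,eq,eu,ev,ew,ez,hl] rk=8  ker:hq,hu,hv,hw,hz,jq,ju,jv,jw,jz,lq,lu,lv,lw,lz,qu,qv,qw,qz,uv,uw,uz,vw,vz,wz
∂2: piv[ejq,eqw,euv,euw,euz,evw,hlz,hqv,hqz,huv,hvz,jvz,jwz,lqu,lqv,luv,quz,vwz] rk=18  ker:quv,qvz,uvw,uvz
rk∂_2=18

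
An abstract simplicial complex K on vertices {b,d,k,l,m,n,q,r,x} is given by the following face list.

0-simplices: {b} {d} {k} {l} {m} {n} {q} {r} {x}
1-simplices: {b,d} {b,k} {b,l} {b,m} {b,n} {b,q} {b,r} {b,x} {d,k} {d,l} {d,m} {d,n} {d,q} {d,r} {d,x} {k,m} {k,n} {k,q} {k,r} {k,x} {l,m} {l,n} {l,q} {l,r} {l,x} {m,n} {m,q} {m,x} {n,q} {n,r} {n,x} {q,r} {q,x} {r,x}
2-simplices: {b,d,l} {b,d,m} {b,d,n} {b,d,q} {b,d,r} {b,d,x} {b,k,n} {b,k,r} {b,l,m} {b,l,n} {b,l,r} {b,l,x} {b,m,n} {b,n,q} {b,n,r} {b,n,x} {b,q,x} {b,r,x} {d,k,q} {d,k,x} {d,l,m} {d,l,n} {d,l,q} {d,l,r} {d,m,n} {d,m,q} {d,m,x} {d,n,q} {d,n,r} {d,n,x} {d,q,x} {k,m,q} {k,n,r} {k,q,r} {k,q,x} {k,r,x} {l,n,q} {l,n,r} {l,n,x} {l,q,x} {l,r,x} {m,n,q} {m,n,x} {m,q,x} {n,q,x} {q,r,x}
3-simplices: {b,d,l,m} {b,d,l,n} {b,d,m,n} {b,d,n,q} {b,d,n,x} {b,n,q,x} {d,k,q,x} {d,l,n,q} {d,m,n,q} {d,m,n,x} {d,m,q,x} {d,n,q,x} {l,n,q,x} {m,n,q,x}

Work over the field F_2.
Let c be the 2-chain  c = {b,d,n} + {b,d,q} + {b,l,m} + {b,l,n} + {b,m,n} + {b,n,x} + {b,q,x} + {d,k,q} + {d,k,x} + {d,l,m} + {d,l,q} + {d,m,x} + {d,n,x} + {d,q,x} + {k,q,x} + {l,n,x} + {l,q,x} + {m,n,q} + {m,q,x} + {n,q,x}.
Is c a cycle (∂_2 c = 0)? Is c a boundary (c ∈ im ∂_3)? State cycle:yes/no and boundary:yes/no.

cycle:yes boundary:yes

n_0=9 n_1=34 n_2=46 n_3=14  [Z2]
∂1: piv[bd,bk,bl,bm,bn,bq,br,bx] rk=8  ker:dk,dl,dm,dn,dq,dr,dx,km,kn,kq,kr,kx,lm,ln,lq,lr,lx,mn,mq,mx,nq,nr,nx,qr,qx,rx
∂2: piv[bdl,bdm,bdn,bdq,bdr,bdx,bkn,bkr,blm,bln,blr,blx,bmn,bnq,bnr,bnx,bqx,brx,dkq,dkx,dlq,dmq,dmx,kmq,kqr,krx] rk=26  ker:dlm,dln,dlr,dmn,dnq,dnr,dnx,dqx,knr,kqx,lnq,lnr,lnx,lqx,lrx,mnq,mnx,mqx,nqx,qrx
∂3: piv[bdlm,bdln,bdmn,bdnq,bdnx,bnqx,dkqx,dlnq,dmnq,dmnx,dmqx,dnqx,lnqx] rk=13  ker:mnqx
∂2c = 0
c vs im∂3: reduces to 0 ⇒ boundary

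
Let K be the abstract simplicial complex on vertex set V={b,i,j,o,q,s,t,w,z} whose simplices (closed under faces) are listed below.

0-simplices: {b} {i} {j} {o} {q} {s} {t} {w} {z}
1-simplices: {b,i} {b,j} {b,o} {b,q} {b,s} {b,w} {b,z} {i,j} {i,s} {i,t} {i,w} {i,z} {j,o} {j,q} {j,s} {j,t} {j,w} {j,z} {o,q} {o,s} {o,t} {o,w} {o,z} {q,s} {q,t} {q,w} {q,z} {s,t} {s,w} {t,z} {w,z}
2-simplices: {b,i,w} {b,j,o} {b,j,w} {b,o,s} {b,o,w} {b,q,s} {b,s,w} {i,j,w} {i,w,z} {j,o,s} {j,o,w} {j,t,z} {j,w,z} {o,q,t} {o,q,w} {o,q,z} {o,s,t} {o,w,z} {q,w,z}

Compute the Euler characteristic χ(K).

χ(K)=-3

n_0=9 n_1=31 n_2=19
χ=+9−31+19=-3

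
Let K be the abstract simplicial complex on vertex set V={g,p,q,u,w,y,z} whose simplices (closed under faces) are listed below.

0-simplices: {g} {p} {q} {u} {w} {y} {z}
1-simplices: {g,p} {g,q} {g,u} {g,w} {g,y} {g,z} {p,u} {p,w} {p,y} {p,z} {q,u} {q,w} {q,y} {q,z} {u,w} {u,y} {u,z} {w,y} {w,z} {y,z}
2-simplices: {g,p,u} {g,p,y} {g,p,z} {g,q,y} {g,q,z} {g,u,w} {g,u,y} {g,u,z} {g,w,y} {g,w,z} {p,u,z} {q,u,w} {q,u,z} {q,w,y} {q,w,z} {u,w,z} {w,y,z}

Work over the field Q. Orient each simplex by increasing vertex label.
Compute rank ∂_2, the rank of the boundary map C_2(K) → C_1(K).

rank∂_2=13

n_0=7 n_1=20 n_2=17  [Q]
∂1: piv[gp,gq,gu,gw,gy,gz] rk=6  ker:pu,pw,py,pz,qu,qw,qy,qz,uw,uy,uz,wy,wz,yz
∂2: piv[gpu,gpy,gpz,gqy,gqz,guw,guy,guz,gwy,gwz,quw,quz,wyz] rk=13  ker:puz,qwy,qwz,uwz
rk∂_2=13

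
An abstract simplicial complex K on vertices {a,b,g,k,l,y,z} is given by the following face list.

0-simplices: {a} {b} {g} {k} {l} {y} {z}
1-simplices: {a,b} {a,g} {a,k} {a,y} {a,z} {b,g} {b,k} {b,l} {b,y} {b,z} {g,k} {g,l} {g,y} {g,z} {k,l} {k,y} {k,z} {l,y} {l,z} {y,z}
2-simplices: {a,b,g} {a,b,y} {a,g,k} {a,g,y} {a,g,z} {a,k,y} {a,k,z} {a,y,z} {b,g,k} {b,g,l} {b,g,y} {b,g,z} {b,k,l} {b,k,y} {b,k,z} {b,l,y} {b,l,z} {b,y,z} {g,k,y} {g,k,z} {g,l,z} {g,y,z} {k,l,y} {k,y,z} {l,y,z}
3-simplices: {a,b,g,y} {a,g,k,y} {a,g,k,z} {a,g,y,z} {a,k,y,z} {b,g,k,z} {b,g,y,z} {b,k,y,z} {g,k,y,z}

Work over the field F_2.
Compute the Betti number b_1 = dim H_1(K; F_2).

b_1=0

n_0=7 n_1=20 n_2=25 n_3=9  [Z2]
∂1: piv[ab,ag,ak,ay,az,bl] rk=6  ker:bg,bk,by,bz,gk,gl,gy,gz,kl,ky,kz,ly,lz,yz
∂2: piv[abg,aby,agk,agy,agz,aky,akz,ayz,bgk,bgl,bgz,bkl,bly,blz] rk=14  ker:bgy,bky,bkz,byz,gky,gkz,glz,gyz,kly,kyz,lyz
∂3: piv[abgy,agky,agkz,agyz,akyz,bgkz,bgyz,bkyz] rk=8  ker:gkyz
b_1=(20−6)−14=0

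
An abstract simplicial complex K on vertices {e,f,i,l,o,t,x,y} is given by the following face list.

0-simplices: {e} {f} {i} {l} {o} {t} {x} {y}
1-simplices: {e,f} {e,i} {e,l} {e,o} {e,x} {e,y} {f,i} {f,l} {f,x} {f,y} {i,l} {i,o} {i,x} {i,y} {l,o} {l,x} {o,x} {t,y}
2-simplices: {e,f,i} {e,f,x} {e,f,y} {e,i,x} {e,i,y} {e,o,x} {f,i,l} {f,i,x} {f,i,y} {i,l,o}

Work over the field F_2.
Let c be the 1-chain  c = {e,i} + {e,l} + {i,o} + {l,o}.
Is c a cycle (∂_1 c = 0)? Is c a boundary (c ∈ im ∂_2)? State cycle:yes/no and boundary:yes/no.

cycle:yes boundary:no

n_0=8 n_1=18 n_2=10  [Z2]
∂1: piv[ef,ei,el,eo,ex,ey,ty] rk=7  ker:fi,fl,fx,fy,il,io,ix,iy,lo,lx,ox
∂2: piv[efi,efx,efy,eix,eiy,eox,fil,ilo] rk=8  ker:fix,fiy
∂1c = 0
c vs im∂2: residual ≠ 0 ⇒ not boundary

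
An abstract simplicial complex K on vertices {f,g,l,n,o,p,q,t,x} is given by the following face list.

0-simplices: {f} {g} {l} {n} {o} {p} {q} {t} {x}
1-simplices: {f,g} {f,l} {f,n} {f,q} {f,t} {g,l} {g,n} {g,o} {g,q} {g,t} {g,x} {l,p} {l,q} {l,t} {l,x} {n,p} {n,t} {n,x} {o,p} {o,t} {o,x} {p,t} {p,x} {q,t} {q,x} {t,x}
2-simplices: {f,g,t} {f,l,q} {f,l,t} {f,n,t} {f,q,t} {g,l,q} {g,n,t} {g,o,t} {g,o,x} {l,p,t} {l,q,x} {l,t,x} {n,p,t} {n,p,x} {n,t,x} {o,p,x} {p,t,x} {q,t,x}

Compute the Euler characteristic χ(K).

χ(K)=1

n_0=9 n_1=26 n_2=18
χ=+9−26+18=1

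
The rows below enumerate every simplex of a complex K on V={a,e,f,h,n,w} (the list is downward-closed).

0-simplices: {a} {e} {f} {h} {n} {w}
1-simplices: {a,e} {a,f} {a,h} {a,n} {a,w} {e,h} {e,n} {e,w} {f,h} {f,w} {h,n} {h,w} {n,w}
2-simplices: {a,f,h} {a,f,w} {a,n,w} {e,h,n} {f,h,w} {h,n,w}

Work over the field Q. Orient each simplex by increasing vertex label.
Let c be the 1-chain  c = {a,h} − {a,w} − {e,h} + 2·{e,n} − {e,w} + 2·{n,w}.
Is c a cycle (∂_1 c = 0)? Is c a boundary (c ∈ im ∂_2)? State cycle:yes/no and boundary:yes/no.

cycle:yes boundary:no

n_0=6 n_1=13 n_2=6  [Q]
∂1: piv[ae,af,ah,an,aw] rk=5  ker:eh,en,ew,fh,fw,hn,hw,nw
∂2: piv[afh,afw,anw,ehn,fhw,hnw] rk=6
∂1c = 0
c vs im∂2: residual ≠ 0 ⇒ not boundary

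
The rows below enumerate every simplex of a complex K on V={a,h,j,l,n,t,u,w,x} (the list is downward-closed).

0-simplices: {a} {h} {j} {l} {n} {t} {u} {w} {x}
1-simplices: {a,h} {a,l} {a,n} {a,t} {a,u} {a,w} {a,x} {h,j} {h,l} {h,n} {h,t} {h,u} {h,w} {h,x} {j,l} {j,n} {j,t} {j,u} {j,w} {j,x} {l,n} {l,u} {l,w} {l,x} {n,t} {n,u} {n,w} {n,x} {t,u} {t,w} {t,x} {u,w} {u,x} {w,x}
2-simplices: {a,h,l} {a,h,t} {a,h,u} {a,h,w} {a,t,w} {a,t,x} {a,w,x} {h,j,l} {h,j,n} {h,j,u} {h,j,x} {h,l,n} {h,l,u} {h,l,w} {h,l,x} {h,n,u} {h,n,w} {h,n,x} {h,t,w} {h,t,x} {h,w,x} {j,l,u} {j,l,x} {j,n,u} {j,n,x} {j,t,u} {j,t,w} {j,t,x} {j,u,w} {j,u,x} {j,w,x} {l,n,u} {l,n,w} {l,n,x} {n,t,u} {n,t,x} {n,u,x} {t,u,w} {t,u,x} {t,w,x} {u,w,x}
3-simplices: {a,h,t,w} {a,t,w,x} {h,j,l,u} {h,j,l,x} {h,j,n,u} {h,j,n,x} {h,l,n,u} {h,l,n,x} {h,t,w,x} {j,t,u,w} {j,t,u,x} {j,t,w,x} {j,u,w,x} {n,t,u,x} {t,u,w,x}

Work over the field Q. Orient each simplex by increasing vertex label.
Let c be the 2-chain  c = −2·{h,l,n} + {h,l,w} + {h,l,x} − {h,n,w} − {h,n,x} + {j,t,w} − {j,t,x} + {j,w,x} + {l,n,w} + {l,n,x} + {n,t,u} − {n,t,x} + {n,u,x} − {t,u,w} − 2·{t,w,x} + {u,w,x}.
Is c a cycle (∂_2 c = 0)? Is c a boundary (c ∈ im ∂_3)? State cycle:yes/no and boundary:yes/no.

n_0=9 n_1=34 n_2=41 n_3=15  [Q]
∂1: piv[ah,al,an,at,au,aw,ax,hj] rk=8  ker:hl,hn,ht,hu,hw,hx,jl,jn,jt,ju,jw,jx,ln,lu,lw,lx,nt,nu,nw,nx,tu,tw,tx,uw,ux,wx
∂2: piv[ahl,aht,ahu,ahw,atw,atx,awx,hjl,hjn,hju,hjx,hln,hlu,hlw,hlx,hnu,hnw,hnx,htx,jtu,jtw,jtx,juw,jux,ntu] rk=25  ker:htw,hwx,jlu,jlx,jnu,jnx,jwx,lnu,lnw,lnx,ntx,nux,tuw,tux,twx,uwx
∂3: piv[ahtw,atwx,hjlu,hjlx,hjnu,hjnx,hlnu,hlnx,htwx,jtuw,jtux,jtwx,juwx,ntux] rk=14  ker:tuwx
∂2c = 0
c vs im∂3: residual ≠ 0 ⇒ not boundary

cycle:yes boundary:no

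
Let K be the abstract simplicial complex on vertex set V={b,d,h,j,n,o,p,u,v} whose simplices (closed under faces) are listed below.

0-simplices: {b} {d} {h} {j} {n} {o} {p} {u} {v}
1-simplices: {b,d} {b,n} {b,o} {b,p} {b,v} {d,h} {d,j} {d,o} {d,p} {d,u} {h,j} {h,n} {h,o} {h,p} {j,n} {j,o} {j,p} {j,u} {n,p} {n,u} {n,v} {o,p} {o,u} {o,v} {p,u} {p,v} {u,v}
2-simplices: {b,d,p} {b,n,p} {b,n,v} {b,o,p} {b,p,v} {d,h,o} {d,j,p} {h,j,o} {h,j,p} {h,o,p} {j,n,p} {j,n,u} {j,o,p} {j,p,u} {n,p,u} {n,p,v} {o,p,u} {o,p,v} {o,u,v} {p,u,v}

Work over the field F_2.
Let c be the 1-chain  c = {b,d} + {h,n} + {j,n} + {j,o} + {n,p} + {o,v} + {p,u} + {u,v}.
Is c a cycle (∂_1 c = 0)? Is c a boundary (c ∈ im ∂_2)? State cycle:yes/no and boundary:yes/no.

cycle:no boundary:no

n_0=9 n_1=27 n_2=20  [Z2]
∂1: piv[bd,bn,bo,bp,bv,dh,dj,du] rk=8  ker:do,dp,hj,hn,ho,hp,jn,jo,jp,ju,np,nu,nv,op,ou,ov,pu,pv,uv
∂2: piv[bdp,bnp,bnv,bop,bpv,dho,djp,hjo,hjp,hop,jnp,jnu,jpu,opu,opv,ouv] rk=16  ker:jop,npu,npv,puv
∂1c = {b} + {d} + {h} + {n}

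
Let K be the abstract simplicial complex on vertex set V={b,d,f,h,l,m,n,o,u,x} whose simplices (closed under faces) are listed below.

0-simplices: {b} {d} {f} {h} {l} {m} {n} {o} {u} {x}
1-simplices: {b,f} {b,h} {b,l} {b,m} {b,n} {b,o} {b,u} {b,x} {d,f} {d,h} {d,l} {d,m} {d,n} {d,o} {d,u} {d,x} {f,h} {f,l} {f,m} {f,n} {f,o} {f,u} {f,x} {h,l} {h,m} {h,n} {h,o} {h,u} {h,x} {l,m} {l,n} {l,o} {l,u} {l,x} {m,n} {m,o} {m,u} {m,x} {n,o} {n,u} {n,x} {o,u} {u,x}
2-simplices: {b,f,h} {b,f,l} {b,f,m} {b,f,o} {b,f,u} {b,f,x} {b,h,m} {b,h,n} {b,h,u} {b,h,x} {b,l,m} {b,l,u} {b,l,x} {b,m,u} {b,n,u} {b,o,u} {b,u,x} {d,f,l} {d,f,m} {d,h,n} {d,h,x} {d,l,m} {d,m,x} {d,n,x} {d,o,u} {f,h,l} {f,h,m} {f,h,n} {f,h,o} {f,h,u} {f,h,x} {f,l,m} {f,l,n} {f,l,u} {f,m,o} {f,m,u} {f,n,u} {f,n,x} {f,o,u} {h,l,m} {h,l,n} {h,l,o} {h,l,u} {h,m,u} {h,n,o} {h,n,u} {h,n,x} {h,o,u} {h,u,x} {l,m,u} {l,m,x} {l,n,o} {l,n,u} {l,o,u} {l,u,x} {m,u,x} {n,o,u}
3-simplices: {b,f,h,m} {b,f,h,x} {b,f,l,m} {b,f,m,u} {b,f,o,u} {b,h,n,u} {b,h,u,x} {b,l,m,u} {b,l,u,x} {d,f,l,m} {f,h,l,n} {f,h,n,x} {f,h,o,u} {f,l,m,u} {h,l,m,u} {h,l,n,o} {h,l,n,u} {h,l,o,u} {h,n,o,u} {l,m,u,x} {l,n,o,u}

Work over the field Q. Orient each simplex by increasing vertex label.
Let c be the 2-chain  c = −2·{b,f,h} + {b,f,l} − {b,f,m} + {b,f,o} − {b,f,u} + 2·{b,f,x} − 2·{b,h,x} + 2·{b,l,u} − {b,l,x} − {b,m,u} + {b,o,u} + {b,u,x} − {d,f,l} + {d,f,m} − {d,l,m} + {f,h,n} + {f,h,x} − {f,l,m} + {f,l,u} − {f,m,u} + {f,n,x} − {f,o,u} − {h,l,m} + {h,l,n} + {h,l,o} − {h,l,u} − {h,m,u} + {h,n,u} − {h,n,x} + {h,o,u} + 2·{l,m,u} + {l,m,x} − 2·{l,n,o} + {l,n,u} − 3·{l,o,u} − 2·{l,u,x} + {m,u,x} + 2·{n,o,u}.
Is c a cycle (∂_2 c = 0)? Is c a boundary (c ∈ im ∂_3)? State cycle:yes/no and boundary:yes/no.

n_0=10 n_1=43 n_2=57 n_3=21  [Q]
∂1: piv[bf,bh,bl,bm,bn,bo,bu,bx,df] rk=9  ker:dh,dl,dm,dn,do,du,dx,fh,fl,fm,fn,fo,fu,fx,hl,hm,hn,ho,hu,hx,lm,ln,lo,lu,lx,mn,mo,mu,mx,no,nu,nx,ou,ux
∂2: piv[bfh,bfl,bfm,bfo,bfu,bfx,bhm,bhn,bhu,bhx,blm,blu,blx,bmu,bnu,bou,bux,dfl,dfm,dhn,dhx,dmx,dnx,dou,fhl,fhn,fho,fln,fmo,hlo,hno,lmx] rk=32  ker:dlm,fhm,fhu,fhx,flm,flu,fmu,fnu,fnx,fou,hlm,hln,hlu,hmu,hnu,hnx,hou,hux,lmu,lno,lnu,lou,lux,mux,nou
∂3: piv[bfhm,bfhx,bflm,bfmu,bfou,bhnu,bhux,blmu,blux,dflm,fhln,fhnx,fhou,flmu,hlmu,hlno,hlnu,hlou,hnou,lmux] rk=20  ker:lnou
∂2c = 0
c vs im∂3: reduces to 0 ⇒ boundary

cycle:yes boundary:yes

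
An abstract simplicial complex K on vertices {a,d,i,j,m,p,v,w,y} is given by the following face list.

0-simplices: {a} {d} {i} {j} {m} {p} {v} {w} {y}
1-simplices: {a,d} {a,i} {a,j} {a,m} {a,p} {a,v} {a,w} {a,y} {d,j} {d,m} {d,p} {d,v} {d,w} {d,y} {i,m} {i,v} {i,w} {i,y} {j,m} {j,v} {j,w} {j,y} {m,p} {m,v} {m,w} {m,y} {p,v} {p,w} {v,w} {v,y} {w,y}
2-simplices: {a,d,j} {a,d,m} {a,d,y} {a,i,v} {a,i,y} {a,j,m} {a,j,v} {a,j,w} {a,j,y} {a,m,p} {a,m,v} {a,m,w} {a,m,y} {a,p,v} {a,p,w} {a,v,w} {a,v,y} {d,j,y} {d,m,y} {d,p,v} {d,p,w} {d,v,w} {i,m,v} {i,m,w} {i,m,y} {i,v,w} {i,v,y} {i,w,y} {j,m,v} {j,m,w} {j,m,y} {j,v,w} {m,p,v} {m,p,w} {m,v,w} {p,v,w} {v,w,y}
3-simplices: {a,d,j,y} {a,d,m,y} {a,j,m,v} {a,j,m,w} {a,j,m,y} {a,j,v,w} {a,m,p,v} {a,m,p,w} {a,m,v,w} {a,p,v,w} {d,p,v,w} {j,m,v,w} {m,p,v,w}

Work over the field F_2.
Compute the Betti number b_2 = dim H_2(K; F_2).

n_0=9 n_1=31 n_2=37 n_3=13  [Z2]
∂1: piv[ad,ai,aj,am,ap,av,aw,ay] rk=8  ker:dj,dm,dp,dv,dw,dy,im,iv,iw,iy,jm,jv,jw,jy,mp,mv,mw,my,pv,pw,vw,vy,wy
∂2: piv[adj,adm,ady,aiv,aiy,ajm,ajv,ajw,ajy,amp,amv,amw,amy,apv,apw,avw,avy,dpv,dpw,imv,imw,iwy] rk=22  ker:djy,dmy,dvw,imy,ivw,ivy,jmv,jmw,jmy,jvw,mpv,mpw,mvw,pvw,vwy
∂3: piv[adjy,admy,ajmv,ajmw,ajmy,ajvw,ampv,ampw,amvw,apvw,dpvw] rk=11  ker:jmvw,mpvw
b_2=(37−22)−11=4

b_2=4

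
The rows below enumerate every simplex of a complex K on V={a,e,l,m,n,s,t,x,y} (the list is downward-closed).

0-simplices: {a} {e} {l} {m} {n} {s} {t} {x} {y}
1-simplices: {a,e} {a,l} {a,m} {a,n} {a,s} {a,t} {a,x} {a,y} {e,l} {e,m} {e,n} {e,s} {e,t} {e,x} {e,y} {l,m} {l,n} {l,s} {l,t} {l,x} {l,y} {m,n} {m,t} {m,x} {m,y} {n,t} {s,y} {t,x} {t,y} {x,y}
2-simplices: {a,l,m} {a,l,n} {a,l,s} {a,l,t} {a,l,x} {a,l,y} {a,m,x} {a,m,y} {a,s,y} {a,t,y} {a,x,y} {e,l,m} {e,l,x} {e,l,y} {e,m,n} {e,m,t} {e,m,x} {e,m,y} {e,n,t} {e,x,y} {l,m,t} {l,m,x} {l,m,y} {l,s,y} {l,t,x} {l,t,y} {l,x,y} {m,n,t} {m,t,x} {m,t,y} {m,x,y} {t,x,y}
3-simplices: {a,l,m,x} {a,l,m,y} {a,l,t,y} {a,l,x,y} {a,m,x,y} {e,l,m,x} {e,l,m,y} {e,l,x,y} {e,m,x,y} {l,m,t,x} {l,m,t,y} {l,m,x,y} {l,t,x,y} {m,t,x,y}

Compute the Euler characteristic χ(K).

n_0=9 n_1=30 n_2=32 n_3=14
χ=+9−30+32−14=-3

χ(K)=-3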